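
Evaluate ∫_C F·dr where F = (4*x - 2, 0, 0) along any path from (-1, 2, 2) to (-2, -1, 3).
8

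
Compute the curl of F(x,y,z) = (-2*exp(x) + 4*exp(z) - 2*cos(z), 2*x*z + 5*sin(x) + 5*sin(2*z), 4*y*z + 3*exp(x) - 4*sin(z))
(-2*x + 4*z - 10*cos(2*z), -3*exp(x) + 4*exp(z) + 2*sin(z), 2*z + 5*cos(x))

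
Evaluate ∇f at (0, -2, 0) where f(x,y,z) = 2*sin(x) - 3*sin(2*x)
(-4, 0, 0)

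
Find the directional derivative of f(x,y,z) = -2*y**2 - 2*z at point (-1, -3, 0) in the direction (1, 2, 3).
9*sqrt(14)/7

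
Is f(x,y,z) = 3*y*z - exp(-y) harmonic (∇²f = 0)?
No, ∇²f = -exp(-y)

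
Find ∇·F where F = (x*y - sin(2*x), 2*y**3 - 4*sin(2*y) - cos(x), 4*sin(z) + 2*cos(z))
6*y**2 + y - 2*sin(z) - 2*cos(2*x) - 8*cos(2*y) + 4*cos(z)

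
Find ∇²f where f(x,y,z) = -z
0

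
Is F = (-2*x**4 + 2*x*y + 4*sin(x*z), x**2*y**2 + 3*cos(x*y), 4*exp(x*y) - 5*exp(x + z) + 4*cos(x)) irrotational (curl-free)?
No, ∇×F = (4*x*exp(x*y), 4*x*cos(x*z) - 4*y*exp(x*y) + 5*exp(x + z) + 4*sin(x), 2*x*y**2 - 2*x - 3*y*sin(x*y))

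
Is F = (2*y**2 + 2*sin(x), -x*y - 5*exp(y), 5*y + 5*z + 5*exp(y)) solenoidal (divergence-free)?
No, ∇·F = -x - 5*exp(y) + 2*cos(x) + 5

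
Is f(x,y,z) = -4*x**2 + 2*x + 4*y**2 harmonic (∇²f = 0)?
Yes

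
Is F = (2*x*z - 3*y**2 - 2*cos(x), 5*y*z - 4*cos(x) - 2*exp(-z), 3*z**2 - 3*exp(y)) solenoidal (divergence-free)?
No, ∇·F = 13*z + 2*sin(x)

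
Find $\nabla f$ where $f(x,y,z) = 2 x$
(2, 0, 0)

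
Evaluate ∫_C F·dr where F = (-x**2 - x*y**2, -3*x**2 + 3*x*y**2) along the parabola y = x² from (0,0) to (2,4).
1520/21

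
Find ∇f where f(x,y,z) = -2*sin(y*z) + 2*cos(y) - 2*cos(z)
(0, -2*z*cos(y*z) - 2*sin(y), -2*y*cos(y*z) + 2*sin(z))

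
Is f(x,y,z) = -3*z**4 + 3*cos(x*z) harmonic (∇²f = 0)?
No, ∇²f = -3*x**2*cos(x*z) - 3*z**2*cos(x*z) - 36*z**2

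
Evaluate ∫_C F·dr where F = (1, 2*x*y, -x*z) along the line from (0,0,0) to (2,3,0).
14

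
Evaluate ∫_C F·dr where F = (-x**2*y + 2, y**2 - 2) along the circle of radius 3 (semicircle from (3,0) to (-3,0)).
-12 + 81*pi/8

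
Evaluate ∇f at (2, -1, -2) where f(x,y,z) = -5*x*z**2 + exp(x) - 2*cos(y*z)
(-20 + exp(2), -4*sin(2), 40 - 2*sin(2))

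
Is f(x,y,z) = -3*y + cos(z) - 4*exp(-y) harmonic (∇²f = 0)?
No, ∇²f = -cos(z) - 4*exp(-y)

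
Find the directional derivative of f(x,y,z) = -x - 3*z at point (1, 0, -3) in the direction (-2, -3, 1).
-sqrt(14)/14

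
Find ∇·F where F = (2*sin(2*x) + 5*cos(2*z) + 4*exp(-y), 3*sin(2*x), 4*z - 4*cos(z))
4*sin(z) + 4*cos(2*x) + 4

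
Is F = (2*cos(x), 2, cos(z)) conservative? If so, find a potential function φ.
Yes, F is conservative. φ = 2*y + 2*sin(x) + sin(z)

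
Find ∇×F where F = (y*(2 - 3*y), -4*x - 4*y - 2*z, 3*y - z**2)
(5, 0, 6*y - 6)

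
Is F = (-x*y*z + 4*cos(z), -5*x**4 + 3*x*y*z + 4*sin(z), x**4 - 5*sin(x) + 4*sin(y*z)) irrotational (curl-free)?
No, ∇×F = (-3*x*y + 4*z*cos(y*z) - 4*cos(z), -4*x**3 - x*y - 4*sin(z) + 5*cos(x), -20*x**3 + x*z + 3*y*z)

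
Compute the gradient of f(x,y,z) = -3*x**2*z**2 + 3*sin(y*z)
(-6*x*z**2, 3*z*cos(y*z), -6*x**2*z + 3*y*cos(y*z))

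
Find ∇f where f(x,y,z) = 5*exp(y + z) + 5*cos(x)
(-5*sin(x), 5*exp(y + z), 5*exp(y + z))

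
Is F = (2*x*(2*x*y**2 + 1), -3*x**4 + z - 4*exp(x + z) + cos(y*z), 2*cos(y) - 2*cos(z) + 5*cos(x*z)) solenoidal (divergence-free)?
No, ∇·F = 8*x*y**2 - 5*x*sin(x*z) - z*sin(y*z) + 2*sin(z) + 2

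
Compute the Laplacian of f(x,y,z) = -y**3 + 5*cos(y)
-6*y - 5*cos(y)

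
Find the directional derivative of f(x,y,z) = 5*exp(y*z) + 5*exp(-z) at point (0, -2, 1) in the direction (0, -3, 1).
sqrt(10)*(-5 - E)*exp(-2)/2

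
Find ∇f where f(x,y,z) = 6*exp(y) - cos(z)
(0, 6*exp(y), sin(z))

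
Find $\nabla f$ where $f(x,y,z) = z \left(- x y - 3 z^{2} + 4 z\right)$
(-y*z, -x*z, -x*y - 9*z**2 + 8*z)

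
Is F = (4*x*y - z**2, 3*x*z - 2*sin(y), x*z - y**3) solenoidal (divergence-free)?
No, ∇·F = x + 4*y - 2*cos(y)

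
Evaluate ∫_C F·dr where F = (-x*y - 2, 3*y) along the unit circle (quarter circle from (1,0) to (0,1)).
23/6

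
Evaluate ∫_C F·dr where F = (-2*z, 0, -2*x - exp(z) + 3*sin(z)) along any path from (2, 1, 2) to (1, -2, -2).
2*sinh(2) + 12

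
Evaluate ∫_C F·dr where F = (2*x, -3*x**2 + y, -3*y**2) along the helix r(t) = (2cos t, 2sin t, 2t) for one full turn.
-24*pi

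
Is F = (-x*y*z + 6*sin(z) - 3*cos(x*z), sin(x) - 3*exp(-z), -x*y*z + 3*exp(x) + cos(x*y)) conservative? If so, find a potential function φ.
No, ∇×F = (-x*z - x*sin(x*y) - 3*exp(-z), -x*y + 3*x*sin(x*z) + y*z + y*sin(x*y) - 3*exp(x) + 6*cos(z), x*z + cos(x)) ≠ 0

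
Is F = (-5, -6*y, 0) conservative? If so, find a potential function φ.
Yes, F is conservative. φ = -5*x - 3*y**2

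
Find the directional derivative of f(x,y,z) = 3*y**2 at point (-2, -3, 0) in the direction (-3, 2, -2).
-36*sqrt(17)/17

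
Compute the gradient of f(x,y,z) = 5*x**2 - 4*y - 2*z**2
(10*x, -4, -4*z)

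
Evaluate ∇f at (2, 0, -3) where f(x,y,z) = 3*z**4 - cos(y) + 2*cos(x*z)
(-6*sin(6), 0, -324 + 4*sin(6))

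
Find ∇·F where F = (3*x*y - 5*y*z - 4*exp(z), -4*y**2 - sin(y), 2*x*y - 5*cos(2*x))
-5*y - cos(y)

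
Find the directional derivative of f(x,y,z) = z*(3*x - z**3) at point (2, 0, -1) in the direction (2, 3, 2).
14*sqrt(17)/17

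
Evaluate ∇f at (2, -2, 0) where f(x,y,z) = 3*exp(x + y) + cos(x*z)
(3, 3, 0)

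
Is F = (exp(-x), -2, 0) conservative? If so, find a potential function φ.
Yes, F is conservative. φ = -2*y - exp(-x)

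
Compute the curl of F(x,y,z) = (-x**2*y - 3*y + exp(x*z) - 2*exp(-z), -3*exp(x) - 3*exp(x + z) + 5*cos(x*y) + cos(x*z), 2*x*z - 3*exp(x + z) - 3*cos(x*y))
(3*x*sin(x*y) + x*sin(x*z) + 3*exp(x + z), x*exp(x*z) - 3*y*sin(x*y) - 2*z + 3*exp(x + z) + 2*exp(-z), x**2 - 5*y*sin(x*y) - z*sin(x*z) - 3*exp(x) - 3*exp(x + z) + 3)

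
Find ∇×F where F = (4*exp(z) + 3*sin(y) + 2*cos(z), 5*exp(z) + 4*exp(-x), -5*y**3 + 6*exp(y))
(-15*y**2 + 6*exp(y) - 5*exp(z), 4*exp(z) - 2*sin(z), -3*cos(y) - 4*exp(-x))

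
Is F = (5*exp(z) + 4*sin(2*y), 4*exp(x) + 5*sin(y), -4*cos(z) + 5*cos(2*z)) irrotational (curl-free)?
No, ∇×F = (0, 5*exp(z), 4*exp(x) - 8*cos(2*y))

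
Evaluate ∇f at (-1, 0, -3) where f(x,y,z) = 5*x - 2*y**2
(5, 0, 0)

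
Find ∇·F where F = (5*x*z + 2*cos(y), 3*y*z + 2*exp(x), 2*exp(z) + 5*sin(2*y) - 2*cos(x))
8*z + 2*exp(z)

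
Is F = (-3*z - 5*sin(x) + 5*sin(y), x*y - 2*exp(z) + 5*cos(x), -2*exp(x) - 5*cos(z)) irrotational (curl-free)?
No, ∇×F = (2*exp(z), 2*exp(x) - 3, y - 5*sin(x) - 5*cos(y))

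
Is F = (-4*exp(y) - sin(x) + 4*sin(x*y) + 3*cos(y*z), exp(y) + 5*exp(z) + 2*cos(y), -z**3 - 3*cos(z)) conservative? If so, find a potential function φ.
No, ∇×F = (-5*exp(z), -3*y*sin(y*z), -4*x*cos(x*y) + 3*z*sin(y*z) + 4*exp(y)) ≠ 0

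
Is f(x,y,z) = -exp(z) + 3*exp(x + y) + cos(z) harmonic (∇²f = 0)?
No, ∇²f = -exp(z) + 6*exp(x + y) - cos(z)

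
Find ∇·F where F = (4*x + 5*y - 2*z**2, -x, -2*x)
4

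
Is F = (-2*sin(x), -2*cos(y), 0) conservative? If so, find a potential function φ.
Yes, F is conservative. φ = -2*sin(y) + 2*cos(x)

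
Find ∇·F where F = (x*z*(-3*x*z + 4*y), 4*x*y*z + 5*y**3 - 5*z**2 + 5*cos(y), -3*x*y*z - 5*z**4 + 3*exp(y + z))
-3*x*y - 6*x*z**2 + 4*x*z + 15*y**2 + 4*y*z - 20*z**3 + 3*exp(y + z) - 5*sin(y)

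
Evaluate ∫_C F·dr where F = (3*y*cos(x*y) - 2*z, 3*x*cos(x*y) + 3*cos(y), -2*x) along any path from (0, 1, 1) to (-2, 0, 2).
8 - 3*sin(1)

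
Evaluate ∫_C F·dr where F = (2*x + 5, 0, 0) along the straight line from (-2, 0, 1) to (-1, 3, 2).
2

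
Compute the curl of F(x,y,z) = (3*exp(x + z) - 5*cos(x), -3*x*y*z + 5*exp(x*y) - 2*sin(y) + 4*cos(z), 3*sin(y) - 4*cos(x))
(3*x*y + 4*sin(z) + 3*cos(y), 3*exp(x + z) - 4*sin(x), y*(-3*z + 5*exp(x*y)))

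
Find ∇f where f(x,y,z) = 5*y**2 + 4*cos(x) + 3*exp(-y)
(-4*sin(x), 10*y - 3*exp(-y), 0)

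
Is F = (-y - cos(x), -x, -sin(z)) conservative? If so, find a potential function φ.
Yes, F is conservative. φ = -x*y - sin(x) + cos(z)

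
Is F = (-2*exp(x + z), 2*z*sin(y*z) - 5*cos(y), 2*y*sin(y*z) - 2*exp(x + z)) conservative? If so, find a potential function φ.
Yes, F is conservative. φ = -2*exp(x + z) - 5*sin(y) - 2*cos(y*z)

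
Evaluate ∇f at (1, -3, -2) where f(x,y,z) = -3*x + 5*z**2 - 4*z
(-3, 0, -24)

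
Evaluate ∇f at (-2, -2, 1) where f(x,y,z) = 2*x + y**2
(2, -4, 0)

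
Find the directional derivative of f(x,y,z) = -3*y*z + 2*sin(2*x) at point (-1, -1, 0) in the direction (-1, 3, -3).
-sqrt(19)*(4*cos(2) + 9)/19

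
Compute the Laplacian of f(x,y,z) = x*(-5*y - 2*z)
0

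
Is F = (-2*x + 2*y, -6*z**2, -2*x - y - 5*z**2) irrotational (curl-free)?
No, ∇×F = (12*z - 1, 2, -2)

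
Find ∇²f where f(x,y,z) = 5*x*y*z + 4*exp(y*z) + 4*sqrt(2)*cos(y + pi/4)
4*y**2*exp(y*z) + 4*z**2*exp(y*z) - 4*sqrt(2)*cos(y + pi/4)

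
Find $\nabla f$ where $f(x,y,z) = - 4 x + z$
(-4, 0, 1)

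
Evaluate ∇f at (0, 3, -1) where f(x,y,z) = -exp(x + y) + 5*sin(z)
(-exp(3), -exp(3), 5*cos(1))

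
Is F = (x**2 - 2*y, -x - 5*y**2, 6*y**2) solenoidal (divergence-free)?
No, ∇·F = 2*x - 10*y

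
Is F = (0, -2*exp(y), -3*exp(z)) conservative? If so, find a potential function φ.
Yes, F is conservative. φ = -2*exp(y) - 3*exp(z)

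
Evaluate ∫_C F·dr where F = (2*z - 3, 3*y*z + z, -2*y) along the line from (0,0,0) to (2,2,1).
-1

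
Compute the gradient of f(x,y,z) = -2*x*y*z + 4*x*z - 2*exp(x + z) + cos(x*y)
(-2*y*z - y*sin(x*y) + 4*z - 2*exp(x + z), -x*(2*z + sin(x*y)), -2*x*y + 4*x - 2*exp(x + z))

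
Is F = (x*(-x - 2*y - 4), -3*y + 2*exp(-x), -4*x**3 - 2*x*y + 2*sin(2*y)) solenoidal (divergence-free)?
No, ∇·F = -2*x - 2*y - 7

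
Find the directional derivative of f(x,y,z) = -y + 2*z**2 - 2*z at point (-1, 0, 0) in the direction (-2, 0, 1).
-2*sqrt(5)/5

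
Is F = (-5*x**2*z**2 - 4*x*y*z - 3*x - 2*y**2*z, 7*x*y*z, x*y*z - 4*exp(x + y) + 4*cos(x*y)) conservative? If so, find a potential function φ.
No, ∇×F = (-7*x*y + x*z - 4*x*sin(x*y) - 4*exp(x + y), -10*x**2*z - 4*x*y - 2*y**2 - y*z + 4*y*sin(x*y) + 4*exp(x + y), z*(4*x + 11*y)) ≠ 0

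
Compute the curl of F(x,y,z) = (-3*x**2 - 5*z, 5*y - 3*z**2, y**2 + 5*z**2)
(2*y + 6*z, -5, 0)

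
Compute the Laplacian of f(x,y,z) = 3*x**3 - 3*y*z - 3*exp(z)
18*x - 3*exp(z)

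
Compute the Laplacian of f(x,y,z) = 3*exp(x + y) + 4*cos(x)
6*exp(x + y) - 4*cos(x)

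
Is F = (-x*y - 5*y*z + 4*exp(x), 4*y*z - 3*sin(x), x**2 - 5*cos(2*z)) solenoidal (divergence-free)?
No, ∇·F = -y + 4*z + 4*exp(x) + 10*sin(2*z)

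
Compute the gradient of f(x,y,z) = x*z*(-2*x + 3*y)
(z*(-4*x + 3*y), 3*x*z, x*(-2*x + 3*y))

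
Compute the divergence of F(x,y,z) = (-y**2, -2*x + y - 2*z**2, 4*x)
1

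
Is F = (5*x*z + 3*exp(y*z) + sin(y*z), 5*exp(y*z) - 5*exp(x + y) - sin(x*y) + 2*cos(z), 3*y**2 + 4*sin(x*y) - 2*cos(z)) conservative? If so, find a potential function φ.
No, ∇×F = (4*x*cos(x*y) - 5*y*exp(y*z) + 6*y + 2*sin(z), 5*x + 3*y*exp(y*z) - 4*y*cos(x*y) + y*cos(y*z), -y*cos(x*y) - 3*z*exp(y*z) - z*cos(y*z) - 5*exp(x + y)) ≠ 0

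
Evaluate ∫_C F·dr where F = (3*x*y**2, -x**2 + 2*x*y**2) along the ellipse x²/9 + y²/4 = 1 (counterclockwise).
12*pi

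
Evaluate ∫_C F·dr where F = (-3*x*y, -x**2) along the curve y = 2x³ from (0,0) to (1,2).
-12/5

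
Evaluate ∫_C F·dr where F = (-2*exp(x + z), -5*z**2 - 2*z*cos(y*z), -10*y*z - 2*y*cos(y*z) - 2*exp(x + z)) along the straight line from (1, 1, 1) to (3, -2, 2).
-2*exp(5) + 2*sin(4) + 2*sin(1) + 2*exp(2) + 45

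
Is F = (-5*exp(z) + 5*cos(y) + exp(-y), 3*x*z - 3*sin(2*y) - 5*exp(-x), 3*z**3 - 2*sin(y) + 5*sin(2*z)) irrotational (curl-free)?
No, ∇×F = (-3*x - 2*cos(y), -5*exp(z), 3*z + 5*sin(y) + exp(-y) + 5*exp(-x))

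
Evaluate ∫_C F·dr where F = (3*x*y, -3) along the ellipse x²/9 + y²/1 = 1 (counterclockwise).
0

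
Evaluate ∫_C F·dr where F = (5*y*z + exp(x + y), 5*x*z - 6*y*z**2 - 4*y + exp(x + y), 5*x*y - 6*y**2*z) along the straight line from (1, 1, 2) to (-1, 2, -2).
-32 - exp(2) + E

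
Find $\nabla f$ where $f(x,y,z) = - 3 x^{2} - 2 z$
(-6*x, 0, -2)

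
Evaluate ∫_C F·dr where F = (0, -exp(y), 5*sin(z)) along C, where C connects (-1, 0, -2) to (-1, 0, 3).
5*cos(2) - 5*cos(3)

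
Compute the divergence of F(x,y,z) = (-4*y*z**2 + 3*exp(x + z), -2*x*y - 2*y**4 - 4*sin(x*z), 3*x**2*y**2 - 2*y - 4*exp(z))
-2*x - 8*y**3 - 4*exp(z) + 3*exp(x + z)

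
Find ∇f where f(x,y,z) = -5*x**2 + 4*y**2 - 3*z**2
(-10*x, 8*y, -6*z)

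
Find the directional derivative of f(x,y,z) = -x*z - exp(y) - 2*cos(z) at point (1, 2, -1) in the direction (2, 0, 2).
-sqrt(2)*sin(1)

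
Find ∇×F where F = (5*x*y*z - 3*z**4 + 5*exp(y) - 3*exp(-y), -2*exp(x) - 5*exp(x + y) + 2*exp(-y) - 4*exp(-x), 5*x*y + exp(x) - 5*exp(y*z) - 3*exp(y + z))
(5*x - 5*z*exp(y*z) - 3*exp(y + z), 5*x*y - 5*y - 12*z**3 - exp(x), -5*x*z - 2*exp(x) - 5*exp(y) - 5*exp(x + y) - 3*exp(-y) + 4*exp(-x))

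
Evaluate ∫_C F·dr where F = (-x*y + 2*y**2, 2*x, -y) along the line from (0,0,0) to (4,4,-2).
124/3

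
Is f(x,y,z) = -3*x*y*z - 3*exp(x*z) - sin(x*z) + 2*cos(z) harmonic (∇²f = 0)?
No, ∇²f = -3*x**2*exp(x*z) + x**2*sin(x*z) - z**2*(3*exp(x*z) - sin(x*z)) - 2*cos(z)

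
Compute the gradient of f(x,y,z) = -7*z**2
(0, 0, -14*z)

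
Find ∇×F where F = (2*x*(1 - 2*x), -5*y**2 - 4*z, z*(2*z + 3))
(4, 0, 0)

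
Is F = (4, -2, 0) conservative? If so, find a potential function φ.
Yes, F is conservative. φ = 4*x - 2*y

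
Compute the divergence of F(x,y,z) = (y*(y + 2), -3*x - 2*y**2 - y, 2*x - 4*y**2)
-4*y - 1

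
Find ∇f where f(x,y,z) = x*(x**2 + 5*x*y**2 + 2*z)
(3*x**2 + 10*x*y**2 + 2*z, 10*x**2*y, 2*x)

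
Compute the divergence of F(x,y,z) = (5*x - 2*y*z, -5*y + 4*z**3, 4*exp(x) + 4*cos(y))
0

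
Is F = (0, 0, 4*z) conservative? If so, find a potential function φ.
Yes, F is conservative. φ = 2*z**2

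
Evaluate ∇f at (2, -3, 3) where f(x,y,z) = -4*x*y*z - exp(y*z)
(36, -24 - 3*exp(-9), 3*exp(-9) + 24)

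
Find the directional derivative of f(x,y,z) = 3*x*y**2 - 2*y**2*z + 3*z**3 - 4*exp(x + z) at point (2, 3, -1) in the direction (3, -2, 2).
sqrt(17)*(-20*E - 33)/17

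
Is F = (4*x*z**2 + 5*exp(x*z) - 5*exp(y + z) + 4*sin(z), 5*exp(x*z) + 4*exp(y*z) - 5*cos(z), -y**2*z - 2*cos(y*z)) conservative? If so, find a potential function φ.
No, ∇×F = (-5*x*exp(x*z) - 2*y*z - 4*y*exp(y*z) + 2*z*sin(y*z) - 5*sin(z), 8*x*z + 5*x*exp(x*z) - 5*exp(y + z) + 4*cos(z), 5*z*exp(x*z) + 5*exp(y + z)) ≠ 0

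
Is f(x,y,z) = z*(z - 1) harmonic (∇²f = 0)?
No, ∇²f = 2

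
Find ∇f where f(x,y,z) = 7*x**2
(14*x, 0, 0)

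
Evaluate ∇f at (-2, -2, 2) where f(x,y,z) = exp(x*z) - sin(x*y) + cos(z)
(2*cos(4) + 2*exp(-4), 2*cos(4), -sin(2) - 2*exp(-4))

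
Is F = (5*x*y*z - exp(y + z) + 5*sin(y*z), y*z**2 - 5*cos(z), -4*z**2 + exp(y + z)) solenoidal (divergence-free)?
No, ∇·F = 5*y*z + z**2 - 8*z + exp(y + z)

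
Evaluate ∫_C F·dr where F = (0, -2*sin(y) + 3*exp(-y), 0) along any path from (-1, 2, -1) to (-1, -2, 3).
-6*sinh(2)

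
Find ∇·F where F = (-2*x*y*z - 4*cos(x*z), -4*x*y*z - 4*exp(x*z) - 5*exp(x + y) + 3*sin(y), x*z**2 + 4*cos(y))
-2*x*z - 2*y*z + 4*z*sin(x*z) - 5*exp(x + y) + 3*cos(y)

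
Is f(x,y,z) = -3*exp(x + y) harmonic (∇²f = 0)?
No, ∇²f = -6*exp(x + y)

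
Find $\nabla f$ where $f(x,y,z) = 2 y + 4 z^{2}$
(0, 2, 8*z)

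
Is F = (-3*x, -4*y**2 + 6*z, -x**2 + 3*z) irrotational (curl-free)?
No, ∇×F = (-6, 2*x, 0)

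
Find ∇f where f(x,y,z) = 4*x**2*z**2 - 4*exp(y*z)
(8*x*z**2, -4*z*exp(y*z), 8*x**2*z - 4*y*exp(y*z))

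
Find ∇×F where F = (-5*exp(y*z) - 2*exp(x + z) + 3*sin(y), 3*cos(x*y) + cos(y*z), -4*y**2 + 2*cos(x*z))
(y*(sin(y*z) - 8), -5*y*exp(y*z) + 2*z*sin(x*z) - 2*exp(x + z), -3*y*sin(x*y) + 5*z*exp(y*z) - 3*cos(y))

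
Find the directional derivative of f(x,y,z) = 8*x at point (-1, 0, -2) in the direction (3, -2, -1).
12*sqrt(14)/7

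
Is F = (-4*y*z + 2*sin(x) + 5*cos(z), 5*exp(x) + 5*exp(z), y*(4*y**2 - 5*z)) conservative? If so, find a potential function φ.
No, ∇×F = (12*y**2 - 5*z - 5*exp(z), -4*y - 5*sin(z), 4*z + 5*exp(x)) ≠ 0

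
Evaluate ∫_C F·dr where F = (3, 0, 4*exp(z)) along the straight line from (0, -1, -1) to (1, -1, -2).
-4*exp(-1) + 4*exp(-2) + 3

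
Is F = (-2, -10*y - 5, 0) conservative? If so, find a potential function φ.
Yes, F is conservative. φ = -2*x - 5*y**2 - 5*y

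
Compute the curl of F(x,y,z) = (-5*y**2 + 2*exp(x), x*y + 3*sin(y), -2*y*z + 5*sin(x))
(-2*z, -5*cos(x), 11*y)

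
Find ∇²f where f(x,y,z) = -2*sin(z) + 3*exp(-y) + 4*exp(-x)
2*sin(z) + 3*exp(-y) + 4*exp(-x)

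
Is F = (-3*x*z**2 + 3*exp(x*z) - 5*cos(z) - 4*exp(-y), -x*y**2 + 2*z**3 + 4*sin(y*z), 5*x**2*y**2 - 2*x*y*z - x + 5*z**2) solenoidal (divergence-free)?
No, ∇·F = -4*x*y - 3*z**2 + 3*z*exp(x*z) + 4*z*cos(y*z) + 10*z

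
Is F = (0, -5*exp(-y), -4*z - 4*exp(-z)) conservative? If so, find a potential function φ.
Yes, F is conservative. φ = -2*z**2 + 4*exp(-z) + 5*exp(-y)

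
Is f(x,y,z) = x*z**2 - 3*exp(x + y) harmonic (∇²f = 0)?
No, ∇²f = 2*x - 6*exp(x + y)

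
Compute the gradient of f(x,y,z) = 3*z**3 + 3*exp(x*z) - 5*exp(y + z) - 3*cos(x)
(3*z*exp(x*z) + 3*sin(x), -5*exp(y + z), 3*x*exp(x*z) + 9*z**2 - 5*exp(y + z))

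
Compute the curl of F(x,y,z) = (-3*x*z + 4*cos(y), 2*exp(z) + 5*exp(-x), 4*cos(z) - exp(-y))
(-2*exp(z) + exp(-y), -3*x, 4*sin(y) - 5*exp(-x))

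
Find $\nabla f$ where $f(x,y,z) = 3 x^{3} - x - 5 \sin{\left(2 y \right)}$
(9*x**2 - 1, -10*cos(2*y), 0)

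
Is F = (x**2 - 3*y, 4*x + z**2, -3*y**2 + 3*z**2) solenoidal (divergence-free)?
No, ∇·F = 2*x + 6*z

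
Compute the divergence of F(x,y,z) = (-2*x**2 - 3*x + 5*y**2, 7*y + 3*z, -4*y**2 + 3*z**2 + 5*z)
-4*x + 6*z + 9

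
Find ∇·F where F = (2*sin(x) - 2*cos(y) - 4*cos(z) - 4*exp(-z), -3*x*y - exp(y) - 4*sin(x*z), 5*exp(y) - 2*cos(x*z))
2*x*sin(x*z) - 3*x - exp(y) + 2*cos(x)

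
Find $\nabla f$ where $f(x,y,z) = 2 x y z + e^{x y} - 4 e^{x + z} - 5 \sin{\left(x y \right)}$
(2*y*z + y*exp(x*y) - 5*y*cos(x*y) - 4*exp(x + z), x*(2*z + exp(x*y) - 5*cos(x*y)), 2*x*y - 4*exp(x + z))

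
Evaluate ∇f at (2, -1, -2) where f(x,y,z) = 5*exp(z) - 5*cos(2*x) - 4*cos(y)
(10*sin(4), -4*sin(1), 5*exp(-2))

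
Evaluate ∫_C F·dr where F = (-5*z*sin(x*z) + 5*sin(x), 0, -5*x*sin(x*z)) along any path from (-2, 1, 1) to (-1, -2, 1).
0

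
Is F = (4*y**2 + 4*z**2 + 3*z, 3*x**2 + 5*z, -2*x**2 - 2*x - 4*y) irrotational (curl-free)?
No, ∇×F = (-9, 4*x + 8*z + 5, 6*x - 8*y)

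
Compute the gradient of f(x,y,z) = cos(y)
(0, -sin(y), 0)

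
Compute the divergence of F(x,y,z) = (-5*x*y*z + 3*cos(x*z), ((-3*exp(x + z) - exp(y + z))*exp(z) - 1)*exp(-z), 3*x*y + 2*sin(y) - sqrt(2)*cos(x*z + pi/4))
sqrt(2)*x*sin(x*z + pi/4) - 5*y*z - 3*z*sin(x*z) - exp(y + z)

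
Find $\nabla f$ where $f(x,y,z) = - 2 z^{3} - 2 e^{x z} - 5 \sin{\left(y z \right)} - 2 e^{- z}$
(-2*z*exp(x*z), -5*z*cos(y*z), -2*x*exp(x*z) - 5*y*cos(y*z) - 6*z**2 + 2*exp(-z))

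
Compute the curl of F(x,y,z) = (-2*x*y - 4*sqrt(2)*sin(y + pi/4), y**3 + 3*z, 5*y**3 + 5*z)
(15*y**2 - 3, 0, 2*x + 4*sqrt(2)*cos(y + pi/4))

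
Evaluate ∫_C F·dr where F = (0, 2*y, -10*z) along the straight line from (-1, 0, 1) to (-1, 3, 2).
-6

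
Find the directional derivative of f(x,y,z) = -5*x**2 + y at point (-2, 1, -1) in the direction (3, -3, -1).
3*sqrt(19)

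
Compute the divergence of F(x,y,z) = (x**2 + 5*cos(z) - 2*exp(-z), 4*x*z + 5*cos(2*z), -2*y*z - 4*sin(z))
2*x - 2*y - 4*cos(z)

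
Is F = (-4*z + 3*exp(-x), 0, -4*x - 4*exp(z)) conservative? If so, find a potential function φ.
Yes, F is conservative. φ = -4*x*z - 4*exp(z) - 3*exp(-x)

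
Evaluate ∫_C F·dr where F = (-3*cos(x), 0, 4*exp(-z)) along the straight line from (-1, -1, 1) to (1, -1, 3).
-6*sin(1) - 4*exp(-3) + 4*exp(-1)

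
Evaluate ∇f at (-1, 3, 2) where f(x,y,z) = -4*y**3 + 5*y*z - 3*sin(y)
(0, -98 - 3*cos(3), 15)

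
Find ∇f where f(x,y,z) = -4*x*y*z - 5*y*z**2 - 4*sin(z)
(-4*y*z, z*(-4*x - 5*z), -4*x*y - 10*y*z - 4*cos(z))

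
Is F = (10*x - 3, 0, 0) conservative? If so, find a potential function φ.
Yes, F is conservative. φ = x*(5*x - 3)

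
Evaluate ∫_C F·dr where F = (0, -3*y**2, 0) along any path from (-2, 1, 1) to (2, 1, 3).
0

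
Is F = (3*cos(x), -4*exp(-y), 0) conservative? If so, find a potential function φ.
Yes, F is conservative. φ = 3*sin(x) + 4*exp(-y)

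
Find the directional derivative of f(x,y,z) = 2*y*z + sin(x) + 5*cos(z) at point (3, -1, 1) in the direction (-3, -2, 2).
-sqrt(17)*(3*cos(3) + 8 + 10*sin(1))/17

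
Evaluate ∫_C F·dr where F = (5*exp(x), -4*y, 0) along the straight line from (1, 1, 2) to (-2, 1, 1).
5*(1 - exp(3))*exp(-2)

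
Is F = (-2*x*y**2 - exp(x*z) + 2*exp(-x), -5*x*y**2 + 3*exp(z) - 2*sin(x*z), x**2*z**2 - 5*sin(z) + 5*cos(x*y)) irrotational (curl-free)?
No, ∇×F = (-5*x*sin(x*y) + 2*x*cos(x*z) - 3*exp(z), -2*x*z**2 - x*exp(x*z) + 5*y*sin(x*y), 4*x*y - 5*y**2 - 2*z*cos(x*z))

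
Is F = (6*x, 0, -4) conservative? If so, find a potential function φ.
Yes, F is conservative. φ = 3*x**2 - 4*z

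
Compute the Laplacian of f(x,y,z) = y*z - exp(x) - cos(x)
-exp(x) + cos(x)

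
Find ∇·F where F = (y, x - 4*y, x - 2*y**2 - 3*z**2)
-6*z - 4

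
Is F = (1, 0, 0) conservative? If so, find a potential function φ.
Yes, F is conservative. φ = x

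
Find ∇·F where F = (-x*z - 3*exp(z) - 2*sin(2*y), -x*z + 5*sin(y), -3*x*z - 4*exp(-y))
-3*x - z + 5*cos(y)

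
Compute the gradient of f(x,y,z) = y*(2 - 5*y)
(0, 2 - 10*y, 0)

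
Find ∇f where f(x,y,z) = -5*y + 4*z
(0, -5, 4)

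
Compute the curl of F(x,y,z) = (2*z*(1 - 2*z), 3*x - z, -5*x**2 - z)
(1, 10*x - 8*z + 2, 3)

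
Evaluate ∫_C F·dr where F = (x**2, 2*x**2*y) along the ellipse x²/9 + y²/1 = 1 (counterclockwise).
0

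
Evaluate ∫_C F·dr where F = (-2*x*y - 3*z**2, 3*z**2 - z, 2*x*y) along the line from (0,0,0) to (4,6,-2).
-82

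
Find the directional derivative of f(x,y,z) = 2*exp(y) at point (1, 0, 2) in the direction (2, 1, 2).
2/3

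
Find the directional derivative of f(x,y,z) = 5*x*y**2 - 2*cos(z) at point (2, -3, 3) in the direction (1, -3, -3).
3*sqrt(19)*(75 - 2*sin(3))/19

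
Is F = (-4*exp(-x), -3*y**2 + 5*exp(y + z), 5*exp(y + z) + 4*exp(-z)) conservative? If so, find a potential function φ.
Yes, F is conservative. φ = -y**3 + 5*exp(y + z) - 4*exp(-z) + 4*exp(-x)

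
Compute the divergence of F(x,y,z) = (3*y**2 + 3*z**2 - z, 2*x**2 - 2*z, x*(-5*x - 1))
0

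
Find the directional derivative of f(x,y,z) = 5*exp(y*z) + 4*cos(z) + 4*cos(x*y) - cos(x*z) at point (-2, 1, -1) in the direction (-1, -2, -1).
sqrt(6)*(-4*E*sin(1) + 5 + 15*E*sin(2))*exp(-1)/6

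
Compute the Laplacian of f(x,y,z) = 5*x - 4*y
0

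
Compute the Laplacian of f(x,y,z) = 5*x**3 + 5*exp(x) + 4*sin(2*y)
30*x + 5*exp(x) - 16*sin(2*y)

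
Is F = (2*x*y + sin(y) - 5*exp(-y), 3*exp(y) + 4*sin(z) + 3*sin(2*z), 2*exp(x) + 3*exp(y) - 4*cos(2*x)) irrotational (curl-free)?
No, ∇×F = (3*exp(y) - 4*cos(z) - 6*cos(2*z), -2*exp(x) - 8*sin(2*x), -2*x - cos(y) - 5*exp(-y))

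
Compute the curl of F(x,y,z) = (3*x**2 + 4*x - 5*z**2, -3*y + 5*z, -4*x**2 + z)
(-5, 8*x - 10*z, 0)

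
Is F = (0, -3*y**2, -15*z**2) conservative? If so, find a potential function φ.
Yes, F is conservative. φ = -y**3 - 5*z**3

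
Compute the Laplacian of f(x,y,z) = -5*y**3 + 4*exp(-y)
-30*y + 4*exp(-y)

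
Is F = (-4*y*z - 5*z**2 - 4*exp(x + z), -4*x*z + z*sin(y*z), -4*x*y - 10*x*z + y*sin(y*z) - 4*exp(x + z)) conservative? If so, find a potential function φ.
Yes, F is conservative. φ = -4*x*y*z - 5*x*z**2 - 4*exp(x + z) - cos(y*z)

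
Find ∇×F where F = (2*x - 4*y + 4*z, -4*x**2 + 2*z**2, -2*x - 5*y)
(-4*z - 5, 6, 4 - 8*x)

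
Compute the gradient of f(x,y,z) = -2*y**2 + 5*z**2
(0, -4*y, 10*z)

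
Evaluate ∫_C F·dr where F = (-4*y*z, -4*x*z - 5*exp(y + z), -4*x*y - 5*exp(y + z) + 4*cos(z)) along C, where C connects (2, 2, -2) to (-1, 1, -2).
-35 - 5*exp(-1)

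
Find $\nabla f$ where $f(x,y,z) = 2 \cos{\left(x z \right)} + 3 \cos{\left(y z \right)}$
(-2*z*sin(x*z), -3*z*sin(y*z), -2*x*sin(x*z) - 3*y*sin(y*z))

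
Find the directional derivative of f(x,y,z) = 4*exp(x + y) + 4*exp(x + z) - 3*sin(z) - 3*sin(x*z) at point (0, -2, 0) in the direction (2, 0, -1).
sqrt(5)*(8 + 7*exp(2))*exp(-2)/5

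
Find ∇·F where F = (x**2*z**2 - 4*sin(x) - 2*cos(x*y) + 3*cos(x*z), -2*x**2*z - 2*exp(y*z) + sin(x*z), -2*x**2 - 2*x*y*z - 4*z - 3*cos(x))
-2*x*y + 2*x*z**2 + 2*y*sin(x*y) - 2*z*exp(y*z) - 3*z*sin(x*z) - 4*cos(x) - 4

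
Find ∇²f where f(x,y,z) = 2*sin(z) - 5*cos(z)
-2*sin(z) + 5*cos(z)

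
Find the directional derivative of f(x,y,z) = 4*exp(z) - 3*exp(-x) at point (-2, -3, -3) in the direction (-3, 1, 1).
sqrt(11)*(4 - 9*exp(5))*exp(-3)/11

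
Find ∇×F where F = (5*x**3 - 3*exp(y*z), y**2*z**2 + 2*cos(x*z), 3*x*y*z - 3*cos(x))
(3*x*z + 2*x*sin(x*z) - 2*y**2*z, -3*y*z - 3*y*exp(y*z) - 3*sin(x), z*(3*exp(y*z) - 2*sin(x*z)))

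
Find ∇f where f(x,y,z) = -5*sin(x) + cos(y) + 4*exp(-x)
(-5*cos(x) - 4*exp(-x), -sin(y), 0)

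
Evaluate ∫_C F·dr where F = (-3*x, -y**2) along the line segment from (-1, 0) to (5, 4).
-172/3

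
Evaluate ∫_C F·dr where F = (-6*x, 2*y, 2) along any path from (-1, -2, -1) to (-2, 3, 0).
-2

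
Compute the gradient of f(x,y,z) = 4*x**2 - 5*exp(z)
(8*x, 0, -5*exp(z))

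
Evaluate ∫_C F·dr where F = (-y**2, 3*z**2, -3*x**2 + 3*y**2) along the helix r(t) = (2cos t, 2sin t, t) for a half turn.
32/3 - 12*pi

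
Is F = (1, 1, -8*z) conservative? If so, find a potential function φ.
Yes, F is conservative. φ = x + y - 4*z**2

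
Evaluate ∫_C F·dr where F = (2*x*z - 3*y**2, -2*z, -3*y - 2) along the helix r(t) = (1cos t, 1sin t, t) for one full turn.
-3*pi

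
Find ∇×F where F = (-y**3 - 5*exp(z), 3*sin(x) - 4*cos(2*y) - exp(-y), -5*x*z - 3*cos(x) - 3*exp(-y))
(3*exp(-y), 5*z - 5*exp(z) - 3*sin(x), 3*y**2 + 3*cos(x))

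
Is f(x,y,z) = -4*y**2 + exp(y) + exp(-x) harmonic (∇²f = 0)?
No, ∇²f = exp(y) - 8 + exp(-x)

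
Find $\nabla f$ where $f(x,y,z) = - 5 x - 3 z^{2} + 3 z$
(-5, 0, 3 - 6*z)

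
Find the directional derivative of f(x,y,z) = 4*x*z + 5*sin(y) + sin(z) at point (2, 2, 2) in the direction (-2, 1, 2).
7*cos(2)/3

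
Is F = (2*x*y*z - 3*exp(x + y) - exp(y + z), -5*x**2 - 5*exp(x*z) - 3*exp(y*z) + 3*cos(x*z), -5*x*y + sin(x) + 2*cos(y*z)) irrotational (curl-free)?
No, ∇×F = (5*x*exp(x*z) + 3*x*sin(x*z) - 5*x + 3*y*exp(y*z) - 2*z*sin(y*z), 2*x*y + 5*y - exp(y + z) - cos(x), -2*x*z - 10*x - 5*z*exp(x*z) - 3*z*sin(x*z) + 3*exp(x + y) + exp(y + z))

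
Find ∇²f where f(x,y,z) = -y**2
-2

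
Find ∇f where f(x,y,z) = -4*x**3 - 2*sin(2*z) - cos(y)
(-12*x**2, sin(y), -4*cos(2*z))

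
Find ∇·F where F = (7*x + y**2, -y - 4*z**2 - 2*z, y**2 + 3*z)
9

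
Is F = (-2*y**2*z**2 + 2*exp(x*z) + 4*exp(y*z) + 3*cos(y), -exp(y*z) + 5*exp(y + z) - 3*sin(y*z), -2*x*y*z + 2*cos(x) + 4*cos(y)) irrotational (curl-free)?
No, ∇×F = (-2*x*z + y*exp(y*z) + 3*y*cos(y*z) - 5*exp(y + z) - 4*sin(y), 2*x*exp(x*z) - 4*y**2*z + 2*y*z + 4*y*exp(y*z) + 2*sin(x), 4*y*z**2 - 4*z*exp(y*z) + 3*sin(y))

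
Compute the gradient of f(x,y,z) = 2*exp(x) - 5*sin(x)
(2*exp(x) - 5*cos(x), 0, 0)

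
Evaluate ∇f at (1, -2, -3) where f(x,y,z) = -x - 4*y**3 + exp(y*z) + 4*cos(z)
(-1, -3*exp(6) - 48, -2*exp(6) + 4*sin(3))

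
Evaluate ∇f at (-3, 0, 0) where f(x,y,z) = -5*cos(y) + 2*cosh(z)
(0, 0, 0)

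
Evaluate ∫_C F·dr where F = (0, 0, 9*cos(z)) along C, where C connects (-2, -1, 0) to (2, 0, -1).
-9*sin(1)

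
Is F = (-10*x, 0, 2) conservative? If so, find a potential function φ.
Yes, F is conservative. φ = -5*x**2 + 2*z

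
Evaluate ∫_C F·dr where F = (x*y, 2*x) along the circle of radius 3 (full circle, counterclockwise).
18*pi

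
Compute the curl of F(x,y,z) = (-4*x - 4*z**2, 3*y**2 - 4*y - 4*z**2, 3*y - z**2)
(8*z + 3, -8*z, 0)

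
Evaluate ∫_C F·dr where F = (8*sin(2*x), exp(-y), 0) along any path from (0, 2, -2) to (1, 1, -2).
-exp(-1) + exp(-2) - 4*cos(2) + 4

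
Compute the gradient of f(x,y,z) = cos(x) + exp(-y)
(-sin(x), -exp(-y), 0)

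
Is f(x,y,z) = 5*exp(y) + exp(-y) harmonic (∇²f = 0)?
No, ∇²f = 5*exp(y) + exp(-y)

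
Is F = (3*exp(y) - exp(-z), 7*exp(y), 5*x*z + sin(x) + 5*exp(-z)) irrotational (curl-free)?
No, ∇×F = (0, -5*z - cos(x) + exp(-z), -3*exp(y))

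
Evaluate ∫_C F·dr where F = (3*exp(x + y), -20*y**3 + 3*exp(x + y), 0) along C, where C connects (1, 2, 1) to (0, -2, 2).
3*(1 - exp(5))*exp(-2)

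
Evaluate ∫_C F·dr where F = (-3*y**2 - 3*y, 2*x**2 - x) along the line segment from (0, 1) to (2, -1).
-16/3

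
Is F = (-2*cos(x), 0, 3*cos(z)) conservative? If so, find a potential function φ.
Yes, F is conservative. φ = -2*sin(x) + 3*sin(z)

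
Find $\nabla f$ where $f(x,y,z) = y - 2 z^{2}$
(0, 1, -4*z)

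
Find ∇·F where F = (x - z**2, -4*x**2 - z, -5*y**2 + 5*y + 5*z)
6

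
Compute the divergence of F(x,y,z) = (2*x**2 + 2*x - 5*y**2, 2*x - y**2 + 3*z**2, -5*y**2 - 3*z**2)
4*x - 2*y - 6*z + 2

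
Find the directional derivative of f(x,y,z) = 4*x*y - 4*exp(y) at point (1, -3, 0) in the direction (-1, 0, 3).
6*sqrt(10)/5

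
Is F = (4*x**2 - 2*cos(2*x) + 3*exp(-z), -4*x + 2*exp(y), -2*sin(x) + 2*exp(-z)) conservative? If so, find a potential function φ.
No, ∇×F = (0, 2*cos(x) - 3*exp(-z), -4) ≠ 0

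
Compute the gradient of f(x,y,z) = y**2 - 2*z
(0, 2*y, -2)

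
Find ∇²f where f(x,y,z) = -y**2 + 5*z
-2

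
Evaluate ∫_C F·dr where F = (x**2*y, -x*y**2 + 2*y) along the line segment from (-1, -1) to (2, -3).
53/6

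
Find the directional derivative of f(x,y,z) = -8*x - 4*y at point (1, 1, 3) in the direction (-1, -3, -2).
10*sqrt(14)/7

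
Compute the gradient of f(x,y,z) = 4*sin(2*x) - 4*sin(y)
(8*cos(2*x), -4*cos(y), 0)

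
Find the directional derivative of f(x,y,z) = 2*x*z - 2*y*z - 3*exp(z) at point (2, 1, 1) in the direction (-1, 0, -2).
6*sqrt(5)*(-1 + E)/5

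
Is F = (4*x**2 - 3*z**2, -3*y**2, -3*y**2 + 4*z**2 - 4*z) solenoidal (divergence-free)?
No, ∇·F = 8*x - 6*y + 8*z - 4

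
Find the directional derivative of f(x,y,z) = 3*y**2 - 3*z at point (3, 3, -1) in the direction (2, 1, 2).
4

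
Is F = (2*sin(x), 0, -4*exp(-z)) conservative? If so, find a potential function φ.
Yes, F is conservative. φ = -2*cos(x) + 4*exp(-z)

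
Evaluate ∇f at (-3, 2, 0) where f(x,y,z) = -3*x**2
(18, 0, 0)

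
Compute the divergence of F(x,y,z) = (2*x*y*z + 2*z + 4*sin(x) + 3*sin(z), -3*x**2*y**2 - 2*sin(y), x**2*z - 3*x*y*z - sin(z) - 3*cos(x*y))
-6*x**2*y + x**2 - 3*x*y + 2*y*z + 4*cos(x) - 2*cos(y) - cos(z)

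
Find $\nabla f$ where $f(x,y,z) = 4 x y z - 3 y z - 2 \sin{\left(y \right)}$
(4*y*z, 4*x*z - 3*z - 2*cos(y), y*(4*x - 3))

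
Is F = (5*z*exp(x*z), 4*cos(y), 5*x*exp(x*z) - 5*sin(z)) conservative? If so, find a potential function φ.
Yes, F is conservative. φ = 5*exp(x*z) + 4*sin(y) + 5*cos(z)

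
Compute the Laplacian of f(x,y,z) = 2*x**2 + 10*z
4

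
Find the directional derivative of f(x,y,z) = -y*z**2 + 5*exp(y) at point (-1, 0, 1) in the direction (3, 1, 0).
2*sqrt(10)/5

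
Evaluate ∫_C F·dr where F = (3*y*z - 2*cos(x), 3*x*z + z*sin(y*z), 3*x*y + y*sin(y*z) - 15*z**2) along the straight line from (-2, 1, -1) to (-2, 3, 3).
-200 + cos(1) - cos(9)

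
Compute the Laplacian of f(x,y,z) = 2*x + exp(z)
exp(z)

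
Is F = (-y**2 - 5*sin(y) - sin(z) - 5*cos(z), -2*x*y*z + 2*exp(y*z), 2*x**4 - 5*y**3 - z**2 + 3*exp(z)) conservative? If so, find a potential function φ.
No, ∇×F = (y*(2*x - 15*y - 2*exp(y*z)), -8*x**3 + 5*sin(z) - cos(z), -2*y*z + 2*y + 5*cos(y)) ≠ 0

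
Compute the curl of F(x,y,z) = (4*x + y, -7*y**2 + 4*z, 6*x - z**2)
(-4, -6, -1)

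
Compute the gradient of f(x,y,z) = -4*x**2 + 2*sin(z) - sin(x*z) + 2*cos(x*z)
(-8*x - 2*z*sin(x*z) - z*cos(x*z), 0, -2*x*sin(x*z) - x*cos(x*z) + 2*cos(z))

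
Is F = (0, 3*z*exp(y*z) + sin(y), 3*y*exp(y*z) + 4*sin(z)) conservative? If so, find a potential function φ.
Yes, F is conservative. φ = 3*exp(y*z) - cos(y) - 4*cos(z)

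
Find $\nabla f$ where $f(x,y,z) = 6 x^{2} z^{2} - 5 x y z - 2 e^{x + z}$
(12*x*z**2 - 5*y*z - 2*exp(x + z), -5*x*z, 12*x**2*z - 5*x*y - 2*exp(x + z))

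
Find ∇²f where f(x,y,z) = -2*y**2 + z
-4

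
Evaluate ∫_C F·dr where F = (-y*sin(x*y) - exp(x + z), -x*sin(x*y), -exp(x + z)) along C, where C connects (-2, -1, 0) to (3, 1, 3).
-exp(6) + cos(3) + exp(-2) - cos(2)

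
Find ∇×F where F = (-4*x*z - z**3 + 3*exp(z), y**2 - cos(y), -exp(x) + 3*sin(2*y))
(6*cos(2*y), -4*x - 3*z**2 + exp(x) + 3*exp(z), 0)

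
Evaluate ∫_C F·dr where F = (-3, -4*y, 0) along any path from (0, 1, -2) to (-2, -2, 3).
0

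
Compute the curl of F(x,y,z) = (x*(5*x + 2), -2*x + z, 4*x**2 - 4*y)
(-5, -8*x, -2)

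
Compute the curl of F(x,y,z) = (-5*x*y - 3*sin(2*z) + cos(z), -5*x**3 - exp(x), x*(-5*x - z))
(0, 10*x + z - sin(z) - 6*cos(2*z), -15*x**2 + 5*x - exp(x))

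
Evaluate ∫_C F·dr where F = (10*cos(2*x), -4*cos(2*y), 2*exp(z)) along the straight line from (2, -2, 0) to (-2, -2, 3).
-2 - 10*sin(4) + 2*exp(3)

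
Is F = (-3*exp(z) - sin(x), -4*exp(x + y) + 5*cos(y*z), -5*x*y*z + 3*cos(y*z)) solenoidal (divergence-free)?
No, ∇·F = -5*x*y - 3*y*sin(y*z) - 5*z*sin(y*z) - 4*exp(x + y) - cos(x)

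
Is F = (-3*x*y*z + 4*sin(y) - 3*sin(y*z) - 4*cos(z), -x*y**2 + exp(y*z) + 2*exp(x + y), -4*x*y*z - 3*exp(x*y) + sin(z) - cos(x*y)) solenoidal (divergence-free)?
No, ∇·F = -6*x*y - 3*y*z + z*exp(y*z) + 2*exp(x + y) + cos(z)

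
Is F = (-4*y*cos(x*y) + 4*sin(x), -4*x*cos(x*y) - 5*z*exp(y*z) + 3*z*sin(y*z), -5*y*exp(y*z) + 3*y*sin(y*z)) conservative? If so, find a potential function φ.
Yes, F is conservative. φ = -5*exp(y*z) - 4*sin(x*y) - 4*cos(x) - 3*cos(y*z)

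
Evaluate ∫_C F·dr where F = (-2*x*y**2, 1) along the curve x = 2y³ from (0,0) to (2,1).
-2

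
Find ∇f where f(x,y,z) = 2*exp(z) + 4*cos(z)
(0, 0, 2*exp(z) - 4*sin(z))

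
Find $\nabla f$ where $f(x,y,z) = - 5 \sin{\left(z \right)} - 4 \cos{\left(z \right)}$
(0, 0, 4*sin(z) - 5*cos(z))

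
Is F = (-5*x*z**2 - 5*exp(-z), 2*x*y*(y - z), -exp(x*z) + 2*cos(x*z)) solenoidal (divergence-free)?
No, ∇·F = 4*x*y - 2*x*z - x*exp(x*z) - 2*x*sin(x*z) - 5*z**2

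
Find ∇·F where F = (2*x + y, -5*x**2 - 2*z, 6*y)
2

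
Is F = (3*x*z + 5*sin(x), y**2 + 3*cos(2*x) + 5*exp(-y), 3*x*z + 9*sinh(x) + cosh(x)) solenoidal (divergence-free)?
No, ∇·F = 3*x + 2*y + 3*z + 5*cos(x) - 5*exp(-y)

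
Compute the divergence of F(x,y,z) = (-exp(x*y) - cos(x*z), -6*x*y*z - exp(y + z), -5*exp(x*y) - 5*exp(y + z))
-6*x*z - y*exp(x*y) + z*sin(x*z) - 6*exp(y + z)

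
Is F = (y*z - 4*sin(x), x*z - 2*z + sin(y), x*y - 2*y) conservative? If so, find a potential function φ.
Yes, F is conservative. φ = x*y*z - 2*y*z + 4*cos(x) - cos(y)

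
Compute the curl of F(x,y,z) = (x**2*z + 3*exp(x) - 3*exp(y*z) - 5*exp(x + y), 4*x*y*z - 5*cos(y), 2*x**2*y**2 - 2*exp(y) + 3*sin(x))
(4*x**2*y - 4*x*y - 2*exp(y), x**2 - 4*x*y**2 - 3*y*exp(y*z) - 3*cos(x), 4*y*z + 3*z*exp(y*z) + 5*exp(x + y))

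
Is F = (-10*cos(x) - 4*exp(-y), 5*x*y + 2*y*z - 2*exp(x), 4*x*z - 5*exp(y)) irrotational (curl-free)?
No, ∇×F = (-2*y - 5*exp(y), -4*z, 5*y - 2*exp(x) - 4*exp(-y))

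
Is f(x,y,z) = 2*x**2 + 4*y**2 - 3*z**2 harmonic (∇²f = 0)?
No, ∇²f = 6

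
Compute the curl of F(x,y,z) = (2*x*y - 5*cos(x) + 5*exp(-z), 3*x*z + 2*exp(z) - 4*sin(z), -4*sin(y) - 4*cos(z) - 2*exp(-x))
(-3*x - 2*exp(z) - 4*cos(y) + 4*cos(z), -5*exp(-z) - 2*exp(-x), -2*x + 3*z)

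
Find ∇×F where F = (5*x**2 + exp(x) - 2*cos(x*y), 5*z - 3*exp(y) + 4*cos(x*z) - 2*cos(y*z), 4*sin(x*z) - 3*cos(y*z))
(4*x*sin(x*z) - 2*y*sin(y*z) + 3*z*sin(y*z) - 5, -4*z*cos(x*z), -2*x*sin(x*y) - 4*z*sin(x*z))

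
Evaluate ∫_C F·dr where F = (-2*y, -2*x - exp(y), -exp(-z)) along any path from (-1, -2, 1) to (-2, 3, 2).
-exp(3) - exp(-1) + 2*exp(-2) + 16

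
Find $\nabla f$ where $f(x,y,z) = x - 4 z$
(1, 0, -4)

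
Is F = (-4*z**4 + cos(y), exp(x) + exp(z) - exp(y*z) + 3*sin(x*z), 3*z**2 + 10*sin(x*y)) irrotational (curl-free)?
No, ∇×F = (10*x*cos(x*y) - 3*x*cos(x*z) + y*exp(y*z) - exp(z), -10*y*cos(x*y) - 16*z**3, 3*z*cos(x*z) + exp(x) + sin(y))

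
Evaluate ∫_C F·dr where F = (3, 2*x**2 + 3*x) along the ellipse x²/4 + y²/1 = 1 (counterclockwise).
6*pi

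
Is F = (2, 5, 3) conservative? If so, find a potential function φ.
Yes, F is conservative. φ = 2*x + 5*y + 3*z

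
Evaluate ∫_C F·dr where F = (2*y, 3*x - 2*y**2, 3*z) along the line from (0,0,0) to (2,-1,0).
-13/3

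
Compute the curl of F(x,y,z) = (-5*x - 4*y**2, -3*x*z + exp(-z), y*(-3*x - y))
(-2*y + exp(-z), 3*y, 8*y - 3*z)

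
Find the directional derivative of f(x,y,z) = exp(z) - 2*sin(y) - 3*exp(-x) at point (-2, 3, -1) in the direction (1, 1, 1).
sqrt(3)*(1 - 2*E*cos(3) + 3*exp(3))*exp(-1)/3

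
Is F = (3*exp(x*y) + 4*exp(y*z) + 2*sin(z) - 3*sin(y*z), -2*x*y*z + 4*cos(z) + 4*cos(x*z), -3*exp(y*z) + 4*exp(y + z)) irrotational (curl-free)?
No, ∇×F = (2*x*y + 4*x*sin(x*z) - 3*z*exp(y*z) + 4*exp(y + z) + 4*sin(z), 4*y*exp(y*z) - 3*y*cos(y*z) + 2*cos(z), -3*x*exp(x*y) - 2*y*z - 4*z*exp(y*z) - 4*z*sin(x*z) + 3*z*cos(y*z))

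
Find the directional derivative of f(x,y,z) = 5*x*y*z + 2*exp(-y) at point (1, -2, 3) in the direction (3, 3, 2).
sqrt(22)*(-65 - 6*exp(2))/22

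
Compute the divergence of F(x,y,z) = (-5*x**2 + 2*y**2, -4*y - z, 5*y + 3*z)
-10*x - 1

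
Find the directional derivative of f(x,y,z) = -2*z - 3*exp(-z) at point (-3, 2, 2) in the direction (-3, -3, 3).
sqrt(3)*(3 - 2*exp(2))*exp(-2)/3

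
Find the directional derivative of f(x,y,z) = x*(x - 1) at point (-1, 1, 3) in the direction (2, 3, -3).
-3*sqrt(22)/11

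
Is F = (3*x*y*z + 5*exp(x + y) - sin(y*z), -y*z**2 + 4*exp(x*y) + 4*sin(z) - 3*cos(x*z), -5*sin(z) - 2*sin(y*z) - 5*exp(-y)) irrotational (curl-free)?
No, ∇×F = (-3*x*sin(x*z) + 2*y*z - 2*z*cos(y*z) - 4*cos(z) + 5*exp(-y), y*(3*x - cos(y*z)), -3*x*z + 4*y*exp(x*y) + 3*z*sin(x*z) + z*cos(y*z) - 5*exp(x + y))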